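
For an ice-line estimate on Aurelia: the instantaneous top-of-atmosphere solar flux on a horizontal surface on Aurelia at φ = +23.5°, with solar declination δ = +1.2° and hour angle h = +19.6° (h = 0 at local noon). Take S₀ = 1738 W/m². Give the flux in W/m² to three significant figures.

1.52e+03 W/m²

cos θ_z = sin φ sin δ + cos φ cos δ cos h = 0.008351 + 0.863734 = 0.872085.
Flux = S₀ · cos θ_z = 1738 × 0.872085 = 1516 W/m².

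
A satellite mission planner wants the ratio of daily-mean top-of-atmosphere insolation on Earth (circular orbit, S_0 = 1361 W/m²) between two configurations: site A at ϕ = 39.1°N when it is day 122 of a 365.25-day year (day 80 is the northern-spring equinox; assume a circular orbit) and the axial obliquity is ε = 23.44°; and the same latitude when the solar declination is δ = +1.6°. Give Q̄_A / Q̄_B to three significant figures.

— Configuration A (ϕ=+39.1°):
Solar longitude: L_s = 360° × (122 − 80)/365.25 = 41.396°.
sin δ = sin 23.44° × sin 41.396° = 0.26304, so δ = +15.251°.
cos h₀ = −tan(+39.1°) tan(+15.251°) = -0.2216, h₀ = 1.7942 rad.
Bracket: h₀ sin ϕ sin δ + cos ϕ cos δ sin h₀ = 1.7942×0.63068×0.26304 + 0.77605×0.96478×0.97514 = 0.297647 + 0.730104 = 1.027751.
Q̄ = (S_0/π) × [bracket] = (1361/π) × 1.027751 = 445.24 W/m².
— Configuration B (ϕ=+39.1°):
cos h₀ = −tan(+39.1°) tan(+1.600°) = -0.0227, h₀ = 1.5935 rad.
Bracket: h₀ sin ϕ sin δ + cos ϕ cos δ sin h₀ = 1.5935×0.63068×0.02792 + 0.77605×0.99961×0.99974 = 0.028059 + 0.775546 = 0.803605.
Q̄ = (S_0/π) × [bracket] = (1361/π) × 0.803605 = 348.14 W/m².
Ratio Q̄_A / Q̄_B = 445.24 / 348.14 = 1.279.

Q̄_A / Q̄_B ≈ 1.28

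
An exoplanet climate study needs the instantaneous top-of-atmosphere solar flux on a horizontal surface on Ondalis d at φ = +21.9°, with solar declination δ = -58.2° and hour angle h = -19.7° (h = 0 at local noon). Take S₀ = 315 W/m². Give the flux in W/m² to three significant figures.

45.1 W/m²

cos θ_z = sin φ sin δ + cos φ cos δ cos h = -0.317000 + 0.460312 = 0.143312.
Flux = S₀ · cos θ_z = 315 × 0.143312 = 45.14 W/m².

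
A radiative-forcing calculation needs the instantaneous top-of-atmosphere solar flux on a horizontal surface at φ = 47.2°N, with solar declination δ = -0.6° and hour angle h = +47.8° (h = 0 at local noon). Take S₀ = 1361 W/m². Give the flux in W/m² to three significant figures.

611 W/m²

cos θ_z = sin φ sin δ + cos φ cos δ cos h = -0.007683 + 0.456370 = 0.448687.
Flux = S₀ · cos θ_z = 1361 × 0.448687 = 610.7 W/m².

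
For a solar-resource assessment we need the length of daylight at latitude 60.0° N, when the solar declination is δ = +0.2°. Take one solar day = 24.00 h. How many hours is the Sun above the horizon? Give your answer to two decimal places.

cos h₀ = −tan ϕ · tan δ = −tan(+60.0°) × tan(+0.200°) = -0.0060, so h₀ = 1.5768 rad = 90.35°.
Daylight = 2h₀/(2π) × 24.00 h = (1.5768/π) × 24.00 = 12.05 h.

12.05 h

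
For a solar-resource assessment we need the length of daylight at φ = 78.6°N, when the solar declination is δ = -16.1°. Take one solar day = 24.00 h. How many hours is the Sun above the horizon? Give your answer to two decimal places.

0.00 h

cos H₀ = −tan φ · tan δ = 1.4315 ≥ 1, so the Sun never rises (polar night) and H₀ = 0.
Daylight = 2H₀/(2π) × 24.00 h = (0.0000/π) × 24.00 = 0.00 h.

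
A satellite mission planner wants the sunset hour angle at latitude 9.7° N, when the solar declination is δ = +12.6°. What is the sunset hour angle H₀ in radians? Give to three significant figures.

cos H₀ = −tan φ · tan δ = −tan(+9.7°) × tan(+12.600°) = -0.0382, so H₀ = 1.6090 rad = 92.19°.

H₀ = 1.61 rad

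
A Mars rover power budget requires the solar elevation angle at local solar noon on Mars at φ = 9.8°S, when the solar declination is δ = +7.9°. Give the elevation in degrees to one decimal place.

At local noon the hour angle is zero, so the zenith angle equals |φ − δ| = |-9.8° − (+7.900°)| = 17.700°.
Elevation = 90° − 17.700° = 72.3°.

72.3°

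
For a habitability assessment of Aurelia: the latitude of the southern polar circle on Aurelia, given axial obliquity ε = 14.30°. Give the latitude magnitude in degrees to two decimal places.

The polar circle is the lowest latitude that experiences at least one full rotation of continuous darkness at the northern-summer solstice; it lies at |φ| = 90° − ε = 90° − 14.30° = 75.70°.

75.70°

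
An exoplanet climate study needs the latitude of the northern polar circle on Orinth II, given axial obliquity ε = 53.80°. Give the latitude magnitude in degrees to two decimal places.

36.20°

The polar circle is the lowest latitude that experiences at least one full rotation of continuous daylight at the northern-summer solstice; it lies at |ϕ| = 90° − ε = 90° − 53.80° = 36.20°.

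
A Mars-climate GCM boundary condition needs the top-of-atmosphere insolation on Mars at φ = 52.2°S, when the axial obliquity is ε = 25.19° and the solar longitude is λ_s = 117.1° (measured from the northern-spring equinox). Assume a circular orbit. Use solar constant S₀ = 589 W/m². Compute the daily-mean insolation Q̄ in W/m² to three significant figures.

Q̄ ≈ 33.4 W/m²

Solar declination: sin δ = sin ε · sin λ_s = sin 25.19° × sin 117.1° = 0.37889, so δ = +22.265°.
cos H₀ = −tan(-52.2°) tan(+22.265°) = 0.5278, H₀ = 1.0148 rad.
Bracket: H₀ sin φ sin δ + cos φ cos δ sin H₀ = 1.0148×-0.79016×0.37889 + 0.61291×0.92544×0.84936 = -0.303815 + 0.481767 = 0.177952.
Q̄ = (S₀/π) × [bracket] = (589/π) × 0.177952 = 33.36 W/m².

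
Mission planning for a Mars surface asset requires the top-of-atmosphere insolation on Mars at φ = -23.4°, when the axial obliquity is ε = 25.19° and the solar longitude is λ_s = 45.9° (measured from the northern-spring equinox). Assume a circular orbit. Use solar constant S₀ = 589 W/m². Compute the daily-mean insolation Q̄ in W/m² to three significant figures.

Q̄ ≈ 130 W/m²

Solar declination: sin δ = sin ε · sin λ_s = sin 25.19° × sin 45.9° = 0.30565, so δ = +17.797°.
cos H₀ = −tan(-23.4°) tan(+17.797°) = 0.1389, H₀ = 1.4314 rad.
Bracket: H₀ sin φ sin δ + cos φ cos δ sin H₀ = 1.4314×-0.39715×0.30565 + 0.91775×0.95214×0.99030 = -0.173756 + 0.865350 = 0.691594.
Q̄ = (S₀/π) × [bracket] = (589/π) × 0.691594 = 129.7 W/m².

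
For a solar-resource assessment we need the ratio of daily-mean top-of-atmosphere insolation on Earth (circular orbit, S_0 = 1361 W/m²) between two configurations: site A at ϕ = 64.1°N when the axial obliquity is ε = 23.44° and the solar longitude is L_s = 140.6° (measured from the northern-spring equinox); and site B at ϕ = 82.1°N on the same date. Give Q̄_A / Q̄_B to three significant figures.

Q̄_A / Q̄_B ≈ 1.07

— Configuration A (ϕ=+64.1°):
Solar declination: sin δ = sin ε · sin L_s = sin 23.44° × sin 140.6° = 0.25249, so δ = +14.625°.
cos h₀ = −tan(+64.1°) tan(+14.625°) = -0.5374, h₀ = 2.1381 rad.
Bracket: h₀ sin ϕ sin δ + cos ϕ cos δ sin h₀ = 2.1381×0.89956×0.25249 + 0.43680×0.96760×0.84333 = 0.485626 + 0.356431 = 0.842057.
Q̄ = (S_0/π) × [bracket] = (1361/π) × 0.842057 = 364.80 W/m².
— Configuration B (ϕ=+82.1°):
cos h₀ = −tan(+82.1°) tan(+14.625°) = -1.8805 ≤ −1 ⇒ polar day, h₀ = π.
Bracket: h₀ sin ϕ sin δ + cos ϕ cos δ sin h₀ = 3.1416×0.99051×0.25249 + 0.13744×0.96760×0.00000 = 0.785695 + 0.000000 = 0.785695.
Q̄ = (S_0/π) × [bracket] = (1361/π) × 0.785695 = 340.38 W/m².
Ratio Q̄_A / Q̄_B = 364.80 / 340.38 = 1.072.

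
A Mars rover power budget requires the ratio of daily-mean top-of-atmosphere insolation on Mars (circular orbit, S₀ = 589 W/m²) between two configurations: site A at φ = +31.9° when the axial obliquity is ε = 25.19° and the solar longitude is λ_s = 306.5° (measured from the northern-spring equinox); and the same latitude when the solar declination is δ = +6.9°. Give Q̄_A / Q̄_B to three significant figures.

Q̄_A / Q̄_B ≈ 0.565

— Configuration A (φ=+31.9°):
Solar declination: sin δ = sin ε · sin λ_s = sin 25.19° × sin 306.5° = -0.34214, so δ = -20.007°.
cos H₀ = −tan(+31.9°) tan(-20.007°) = 0.2266, H₀ = 1.3422 rad.
Bracket: H₀ sin φ sin δ + cos φ cos δ sin H₀ = 1.3422×0.52844×-0.34214 + 0.84897×0.93965×0.97398 = -0.242670 + 0.776978 = 0.534308.
Q̄ = (S₀/π) × [bracket] = (589/π) × 0.534308 = 100.17 W/m².
— Configuration B (φ=+31.9°):
cos H₀ = −tan(+31.9°) tan(+6.900°) = -0.0753, H₀ = 1.6462 rad.
Bracket: H₀ sin φ sin δ + cos φ cos δ sin H₀ = 1.6462×0.52844×0.12014 + 0.84897×0.99276×0.99716 = 0.104512 + 0.840430 = 0.944942.
Q̄ = (S₀/π) × [bracket] = (589/π) × 0.944942 = 177.16 W/m².
Ratio Q̄_A / Q̄_B = 100.17 / 177.16 = 0.5654.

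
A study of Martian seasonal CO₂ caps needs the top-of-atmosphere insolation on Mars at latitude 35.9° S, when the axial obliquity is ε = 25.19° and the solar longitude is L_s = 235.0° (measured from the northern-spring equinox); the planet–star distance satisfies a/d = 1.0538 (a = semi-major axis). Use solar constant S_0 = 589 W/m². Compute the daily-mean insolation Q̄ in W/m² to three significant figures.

Solar declination: sin δ = sin ε · sin L_s = sin 25.19° × sin 235.0° = -0.34865, so δ = -20.405°.
cos h₀ = −tan(-35.9°) tan(-20.405°) = -0.2693, h₀ = 1.8434 rad.
Bracket: h₀ sin ϕ sin δ + cos ϕ cos δ sin h₀ = 1.8434×-0.58637×-0.34865 + 0.81004×0.93725×0.96306 = 0.376861 + 0.731165 = 1.108026.
Inverse-square distance factor (a/d)² = 1.0538² = 1.110494.
Q̄ = (S_0/π) × 1.110494 × [bracket] = (589/π) × 1.110494 × 1.108026 = 230.7 W/m².

Q̄ ≈ 231 W/m²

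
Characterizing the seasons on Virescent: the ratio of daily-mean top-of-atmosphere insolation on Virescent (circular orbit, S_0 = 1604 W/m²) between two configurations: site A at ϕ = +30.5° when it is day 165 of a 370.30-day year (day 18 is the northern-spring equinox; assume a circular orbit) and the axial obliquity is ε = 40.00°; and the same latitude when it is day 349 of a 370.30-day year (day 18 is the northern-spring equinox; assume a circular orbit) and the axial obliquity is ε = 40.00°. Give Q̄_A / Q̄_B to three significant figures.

— Configuration A (ϕ=+30.5°):
Solar longitude: L_s = 360° × (165 − 18)/370.30 = 142.911°.
sin δ = sin 40.00° × sin 142.911° = 0.38763, so δ = +22.807°.
cos h₀ = −tan(+30.5°) tan(+22.807°) = -0.2477, h₀ = 1.8211 rad.
Bracket: h₀ sin ϕ sin δ + cos ϕ cos δ sin h₀ = 1.8211×0.50754×0.38763 + 0.86163×0.92181×0.96884 = 0.358279 + 0.769510 = 1.127789.
Q̄ = (S_0/π) × [bracket] = (1604/π) × 1.127789 = 575.81 W/m².
— Configuration B (ϕ=+30.5°):
Solar longitude: L_s = 360° × (349 − 18)/370.30 = 321.793°.
sin δ = sin 40.00° × sin 321.793° = -0.39757, so δ = -23.426°.
cos h₀ = −tan(+30.5°) tan(-23.426°) = 0.2552, h₀ = 1.3127 rad.
Bracket: h₀ sin ϕ sin δ + cos ϕ cos δ sin h₀ = 1.3127×0.50754×-0.39757 + 0.86163×0.91757×0.96688 = -0.264880 + 0.764421 = 0.499541.
Q̄ = (S_0/π) × [bracket] = (1604/π) × 0.499541 = 255.05 W/m².
Ratio Q̄_A / Q̄_B = 575.81 / 255.05 = 2.258.

Q̄_A / Q̄_B ≈ 2.26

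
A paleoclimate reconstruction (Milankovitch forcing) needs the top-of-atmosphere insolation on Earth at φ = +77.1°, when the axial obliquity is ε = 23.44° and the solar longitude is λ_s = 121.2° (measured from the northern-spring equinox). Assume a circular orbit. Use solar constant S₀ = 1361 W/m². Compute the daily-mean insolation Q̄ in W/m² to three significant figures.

Q̄ ≈ 451 W/m²

Solar declination: sin δ = sin ε · sin λ_s = sin 23.44° × sin 121.2° = 0.34025, so δ = +19.892°.
cos H₀ = −tan(+77.1°) tan(+19.892°) = -1.5799 ≤ −1 ⇒ polar day, H₀ = π.
Bracket: H₀ sin φ sin δ + cos φ cos δ sin H₀ = 3.1416×0.97476×0.34025 + 0.22325×0.94033×0.00000 = 1.041950 + 0.000000 = 1.041950.
Q̄ = (S₀/π) × [bracket] = (1361/π) × 1.041950 = 451.4 W/m².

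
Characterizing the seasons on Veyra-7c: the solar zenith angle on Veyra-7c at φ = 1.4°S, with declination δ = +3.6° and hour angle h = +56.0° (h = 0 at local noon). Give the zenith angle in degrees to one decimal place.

cos θ_z = sin φ sin δ + cos φ cos δ cos h = -0.001534 + 0.557923 = 0.556389.
θ_z = arccos(0.556389) = 56.2°.

θ_z = 56.2°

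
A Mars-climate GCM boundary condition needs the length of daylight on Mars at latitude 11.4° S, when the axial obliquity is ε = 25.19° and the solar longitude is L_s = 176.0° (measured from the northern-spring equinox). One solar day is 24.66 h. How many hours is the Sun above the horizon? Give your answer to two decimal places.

12.28 h

Solar declination: sin δ = sin ε · sin L_s = sin 25.19° × sin 176.0° = 0.02969, so δ = +1.701°.
cos h₀ = −tan ϕ · tan δ = −tan(-11.4°) × tan(+1.701°) = 0.0060, so h₀ = 1.5648 rad = 89.66°.
Daylight = 2h₀/(2π) × 24.66 h = (1.5648/π) × 24.66 = 12.28 h.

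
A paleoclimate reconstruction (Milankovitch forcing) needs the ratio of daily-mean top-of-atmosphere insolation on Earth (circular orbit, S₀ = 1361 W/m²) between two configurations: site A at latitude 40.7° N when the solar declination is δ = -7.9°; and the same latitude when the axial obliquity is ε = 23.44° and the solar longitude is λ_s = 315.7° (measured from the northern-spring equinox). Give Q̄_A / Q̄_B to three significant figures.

— Configuration A (φ=+40.7°):
cos H₀ = −tan(+40.7°) tan(-7.900°) = 0.1194, H₀ = 1.4512 rad.
Bracket: H₀ sin φ sin δ + cos φ cos δ sin H₀ = 1.4512×0.65210×-0.13744 + 0.75813×0.99051×0.99285 = -0.130063 + 0.745566 = 0.615503.
Q̄ = (S₀/π) × [bracket] = (1361/π) × 0.615503 = 266.65 W/m².
— Configuration B (φ=+40.7°):
Solar declination: sin δ = sin ε · sin λ_s = sin 23.44° × sin 315.7° = -0.27782, so δ = -16.130°.
cos H₀ = −tan(+40.7°) tan(-16.130°) = 0.2488, H₀ = 1.3194 rad.
Bracket: H₀ sin φ sin δ + cos φ cos δ sin H₀ = 1.3194×0.65210×-0.27782 + 0.75813×0.96063×0.96857 = -0.239031 + 0.705393 = 0.466362.
Q̄ = (S₀/π) × [bracket] = (1361/π) × 0.466362 = 202.04 W/m².
Ratio Q̄_A / Q̄_B = 266.65 / 202.04 = 1.320.

Q̄_A / Q̄_B ≈ 1.32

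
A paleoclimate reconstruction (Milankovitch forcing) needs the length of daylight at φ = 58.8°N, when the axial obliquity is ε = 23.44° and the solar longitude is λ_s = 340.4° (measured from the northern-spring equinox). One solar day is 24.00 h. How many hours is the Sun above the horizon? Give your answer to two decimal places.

10.29 h

Solar declination: sin δ = sin ε · sin λ_s = sin 23.44° × sin 340.4° = -0.13344, so δ = -7.668°.
cos H₀ = −tan φ · tan δ = −tan(+58.8°) × tan(-7.668°) = 0.2223, so H₀ = 1.3466 rad = 77.15°.
Daylight = 2H₀/(2π) × 24.00 h = (1.3466/π) × 24.00 = 10.29 h.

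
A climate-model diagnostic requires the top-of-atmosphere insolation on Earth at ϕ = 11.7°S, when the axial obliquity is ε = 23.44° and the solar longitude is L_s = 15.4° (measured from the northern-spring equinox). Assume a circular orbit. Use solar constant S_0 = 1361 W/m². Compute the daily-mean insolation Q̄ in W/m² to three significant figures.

Solar declination: sin δ = sin ε · sin L_s = sin 23.44° × sin 15.4° = 0.10564, so δ = +6.064°.
cos h₀ = −tan(-11.7°) tan(+6.064°) = 0.0220, h₀ = 1.5488 rad.
Bracket: h₀ sin ϕ sin δ + cos ϕ cos δ sin h₀ = 1.5488×-0.20279×0.10564 + 0.97922×0.99440×0.99976 = -0.033180 + 0.973503 = 0.940323.
Q̄ = (S_0/π) × [bracket] = (1361/π) × 0.940323 = 407.4 W/m².

Q̄ ≈ 407 W/m²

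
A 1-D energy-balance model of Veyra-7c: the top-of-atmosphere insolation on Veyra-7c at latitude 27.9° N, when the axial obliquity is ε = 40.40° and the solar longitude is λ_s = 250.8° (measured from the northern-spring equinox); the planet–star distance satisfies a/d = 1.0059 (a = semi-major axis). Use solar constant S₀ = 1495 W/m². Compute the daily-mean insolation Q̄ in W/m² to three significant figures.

Q̄ ≈ 149 W/m²

Solar declination: sin δ = sin ε · sin λ_s = sin 40.40° × sin 250.8° = -0.61207, so δ = -37.739°.
cos H₀ = −tan(+27.9°) tan(-37.739°) = 0.4098, H₀ = 1.1486 rad.
Bracket: H₀ sin φ sin δ + cos φ cos δ sin H₀ = 1.1486×0.46793×-0.61207 + 0.88377×0.79080×0.91217 = -0.328966 + 0.637502 = 0.308536.
Inverse-square distance factor (a/d)² = 1.0059² = 1.011835.
Q̄ = (S₀/π) × 1.011835 × [bracket] = (1495/π) × 1.011835 × 0.308536 = 148.6 W/m².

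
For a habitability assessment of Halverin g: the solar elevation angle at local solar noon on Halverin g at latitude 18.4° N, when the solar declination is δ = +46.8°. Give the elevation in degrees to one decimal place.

61.6°

At local noon the hour angle is zero, so the zenith angle equals |ϕ − δ| = |+18.4° − (+46.800°)| = 28.400°.
Elevation = 90° − 28.400° = 61.6°.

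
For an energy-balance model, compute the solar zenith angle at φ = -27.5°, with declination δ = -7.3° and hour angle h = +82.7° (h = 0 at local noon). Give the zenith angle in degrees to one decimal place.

θ_z = 80.2°

cos θ_z = sin φ sin δ + cos φ cos δ cos h = 0.058672 + 0.111794 = 0.170466.
θ_z = arccos(0.170466) = 80.2°.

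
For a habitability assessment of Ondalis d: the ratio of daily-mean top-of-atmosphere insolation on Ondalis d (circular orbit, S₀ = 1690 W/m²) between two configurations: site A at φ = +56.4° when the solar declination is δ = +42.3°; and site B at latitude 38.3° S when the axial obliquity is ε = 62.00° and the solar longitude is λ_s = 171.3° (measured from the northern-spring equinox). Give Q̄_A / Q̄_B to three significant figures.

Q̄_A / Q̄_B ≈ 2.70

— Configuration A (φ=+56.4°):
cos H₀ = −tan(+56.4°) tan(+42.300°) = -1.3696 ≤ −1 ⇒ polar day, H₀ = π.
Bracket: H₀ sin φ sin δ + cos φ cos δ sin H₀ = 3.1416×0.83292×0.67301 + 0.55339×0.73963×0.00000 = 1.761066 + 0.000000 = 1.761066.
Q̄ = (S₀/π) × [bracket] = (1690/π) × 1.761066 = 947.35 W/m².
— Configuration B (φ=-38.3°):
Solar declination: sin δ = sin ε · sin λ_s = sin 62.00° × sin 171.3° = 0.13356, so δ = +7.675°.
cos H₀ = −tan(-38.3°) tan(+7.675°) = 0.1064, H₀ = 1.4642 rad.
Bracket: H₀ sin φ sin δ + cos φ cos δ sin H₀ = 1.4642×-0.61978×0.13356 + 0.78478×0.99104×0.99432 = -0.121203 + 0.773331 = 0.652128.
Q̄ = (S₀/π) × [bracket] = (1690/π) × 0.652128 = 350.81 W/m².
Ratio Q̄_A / Q̄_B = 947.35 / 350.81 = 2.700.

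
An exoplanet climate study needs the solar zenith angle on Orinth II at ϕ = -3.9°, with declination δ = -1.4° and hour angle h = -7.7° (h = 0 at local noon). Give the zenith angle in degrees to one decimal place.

cos θ_z = sin ϕ sin δ + cos ϕ cos δ cos h = 0.001662 + 0.988393 = 0.990055.
θ_z = arccos(0.990055) = 8.1°.

θ_z = 8.1°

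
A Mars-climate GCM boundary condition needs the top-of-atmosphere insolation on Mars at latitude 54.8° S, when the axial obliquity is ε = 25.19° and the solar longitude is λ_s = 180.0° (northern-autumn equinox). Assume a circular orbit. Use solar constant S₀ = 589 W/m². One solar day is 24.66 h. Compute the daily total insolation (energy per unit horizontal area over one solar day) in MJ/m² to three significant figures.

Solar declination: sin δ = sin ε · sin λ_s = sin 25.19° × sin 180.0° = 0.00000, so δ = +0.000°.
cos H₀ = −tan(-54.8°) tan(+0.000°) = 0.0000, H₀ = 1.5708 rad.
Bracket: H₀ sin φ sin δ + cos φ cos δ sin H₀ = 1.5708×-0.81714×0.00000 + 0.57643×1.00000×1.00000 = -0.000000 + 0.576430 = 0.576430.
Q̄ = (S₀/π) × [bracket] = (589/π) × 0.576430 = 108.07 W/m².
Daily total = Q̄ × 24.66 h × 3600 s/h = 108.07 × 24.66 × 3600 / 10⁶ = 9.594 MJ/m².

9.59 MJ/m²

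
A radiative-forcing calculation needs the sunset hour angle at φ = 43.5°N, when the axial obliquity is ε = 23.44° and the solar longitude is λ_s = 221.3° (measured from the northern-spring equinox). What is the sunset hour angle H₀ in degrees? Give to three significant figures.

Solar declination: sin δ = sin ε · sin λ_s = sin 23.44° × sin 221.3° = -0.26254, so δ = -15.221°.
cos H₀ = −tan φ · tan δ = −tan(+43.5°) × tan(-15.221°) = 0.2582, so H₀ = 1.3096 rad = 75.04°.

H₀ = 75.0°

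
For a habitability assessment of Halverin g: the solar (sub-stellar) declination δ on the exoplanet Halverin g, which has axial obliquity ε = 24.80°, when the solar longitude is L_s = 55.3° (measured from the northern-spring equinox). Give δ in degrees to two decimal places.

δ = +20.17°

sin δ = sin ε · sin L_s = sin 24.80° × sin 55.3° = 0.344850.
δ = arcsin(0.344850) = +20.17°.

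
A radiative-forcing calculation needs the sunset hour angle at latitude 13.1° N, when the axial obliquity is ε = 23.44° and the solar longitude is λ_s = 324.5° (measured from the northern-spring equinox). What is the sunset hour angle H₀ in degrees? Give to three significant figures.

H₀ = 86.8°

Solar declination: sin δ = sin ε · sin λ_s = sin 23.44° × sin 324.5° = -0.23100, so δ = -13.356°.
cos H₀ = −tan φ · tan δ = −tan(+13.1°) × tan(-13.356°) = 0.0552, so H₀ = 1.5155 rad = 86.83°.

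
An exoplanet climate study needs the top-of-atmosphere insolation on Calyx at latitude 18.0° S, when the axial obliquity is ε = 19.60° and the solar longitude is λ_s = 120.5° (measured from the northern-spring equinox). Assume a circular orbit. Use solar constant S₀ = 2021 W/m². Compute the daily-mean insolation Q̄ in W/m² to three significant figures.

Q̄ ≈ 498 W/m²

Solar declination: sin δ = sin ε · sin λ_s = sin 19.60° × sin 120.5° = 0.28903, so δ = +16.800°.
cos H₀ = −tan(-18.0°) tan(+16.800°) = 0.0981, H₀ = 1.4725 rad.
Bracket: H₀ sin φ sin δ + cos φ cos δ sin H₀ = 1.4725×-0.30902×0.28903 + 0.95106×0.95732×0.99518 = -0.131518 + 0.906080 = 0.774562.
Q̄ = (S₀/π) × [bracket] = (2021/π) × 0.774562 = 498.3 W/m².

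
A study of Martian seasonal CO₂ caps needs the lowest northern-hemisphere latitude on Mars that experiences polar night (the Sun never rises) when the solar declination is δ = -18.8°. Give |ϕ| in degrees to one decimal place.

|ϕ| = 71.2°

Polar night requires cos h₀ = −tan ϕ tan δ ≥ 1, i.e. tan ϕ tan δ ≤ −1.
The boundary is |tan ϕ| · |tan δ| = 1, so |ϕ| = 90° − |δ| = 90° − 18.8° = 71.2° in the northern hemisphere.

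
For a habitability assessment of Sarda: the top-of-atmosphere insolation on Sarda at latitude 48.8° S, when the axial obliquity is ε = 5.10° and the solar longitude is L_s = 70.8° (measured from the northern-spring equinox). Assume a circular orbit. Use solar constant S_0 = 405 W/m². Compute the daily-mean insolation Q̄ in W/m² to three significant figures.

Q̄ ≈ 72.2 W/m²

Solar declination: sin δ = sin ε · sin L_s = sin 5.10° × sin 70.8° = 0.08395, so δ = +4.816°.
cos h₀ = −tan(-48.8°) tan(+4.816°) = 0.0962, h₀ = 1.4744 rad.
Bracket: h₀ sin ϕ sin δ + cos ϕ cos δ sin h₀ = 1.4744×-0.75241×0.08395 + 0.65869×0.99647×0.99536 = -0.093130 + 0.653319 = 0.560189.
Q̄ = (S_0/π) × [bracket] = (405/π) × 0.560189 = 72.22 W/m².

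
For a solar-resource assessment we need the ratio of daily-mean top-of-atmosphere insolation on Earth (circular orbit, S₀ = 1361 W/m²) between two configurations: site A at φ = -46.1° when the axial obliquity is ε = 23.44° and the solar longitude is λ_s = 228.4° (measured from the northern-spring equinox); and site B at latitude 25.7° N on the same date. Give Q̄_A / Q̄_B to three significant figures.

— Configuration A (φ=-46.1°):
Solar declination: sin δ = sin ε · sin λ_s = sin 23.44° × sin 228.4° = -0.29747, so δ = -17.305°.
cos H₀ = −tan(-46.1°) tan(-17.305°) = -0.3238, H₀ = 1.9005 rad.
Bracket: H₀ sin φ sin δ + cos φ cos δ sin H₀ = 1.9005×-0.72055×-0.29747 + 0.69340×0.95473×0.94614 = 0.407357 + 0.626354 = 1.033711.
Q̄ = (S₀/π) × [bracket] = (1361/π) × 1.033711 = 447.82 W/m².
— Configuration B (φ=+25.7°):
cos H₀ = −tan(+25.7°) tan(-17.305°) = 0.1499, H₀ = 1.4203 rad.
Bracket: H₀ sin φ sin δ + cos φ cos δ sin H₀ = 1.4203×0.43366×-0.29747 + 0.90108×0.95473×0.98869 = -0.183220 + 0.850558 = 0.667338.
Q̄ = (S₀/π) × [bracket] = (1361/π) × 0.667338 = 289.10 W/m².
Ratio Q̄_A / Q̄_B = 447.82 / 289.10 = 1.549.

Q̄_A / Q̄_B ≈ 1.55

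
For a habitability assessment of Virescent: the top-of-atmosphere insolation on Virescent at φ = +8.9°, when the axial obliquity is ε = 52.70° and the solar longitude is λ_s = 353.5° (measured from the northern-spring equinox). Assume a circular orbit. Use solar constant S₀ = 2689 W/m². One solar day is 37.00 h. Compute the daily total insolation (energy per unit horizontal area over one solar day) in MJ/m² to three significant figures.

110 MJ/m²

Solar declination: sin δ = sin ε · sin λ_s = sin 52.70° × sin 353.5° = -0.09005, so δ = -5.166°.
cos H₀ = −tan(+8.9°) tan(-5.166°) = 0.0142, H₀ = 1.5566 rad.
Bracket: H₀ sin φ sin δ + cos φ cos δ sin H₀ = 1.5566×0.15471×-0.09005 + 0.98796×0.99594×0.99990 = -0.021686 + 0.983850 = 0.962164.
Q̄ = (S₀/π) × [bracket] = (2689/π) × 0.962164 = 823.55 W/m².
Daily total = Q̄ × 37.00 h × 3600 s/h = 823.55 × 37.00 × 3600 / 10⁶ = 109.7 MJ/m².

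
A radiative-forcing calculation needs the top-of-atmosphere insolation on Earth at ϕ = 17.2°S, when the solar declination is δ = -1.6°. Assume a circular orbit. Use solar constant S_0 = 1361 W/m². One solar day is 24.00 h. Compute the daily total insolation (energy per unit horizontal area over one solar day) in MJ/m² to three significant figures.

cos h₀ = −tan(-17.2°) tan(-1.600°) = -0.0086, h₀ = 1.5794 rad.
Bracket: h₀ sin ϕ sin δ + cos ϕ cos δ sin h₀ = 1.5794×-0.29571×-0.02792 + 0.95528×0.99961×0.99996 = 0.013040 + 0.954869 = 0.967909.
Q̄ = (S_0/π) × [bracket] = (1361/π) × 0.967909 = 419.32 W/m².
Daily total = Q̄ × 24.00 h × 3600 s/h = 419.32 × 24.00 × 3600 / 10⁶ = 36.23 MJ/m².

36.2 MJ/m²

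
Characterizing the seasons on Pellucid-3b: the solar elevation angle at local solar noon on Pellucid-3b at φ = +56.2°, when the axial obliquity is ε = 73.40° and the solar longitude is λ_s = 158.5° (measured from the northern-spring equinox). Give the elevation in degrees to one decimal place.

Solar declination: sin δ = sin ε · sin λ_s = sin 73.40° × sin 158.5° = 0.35123, so δ = +20.562°.
At local noon the hour angle is zero, so the zenith angle equals |φ − δ| = |+56.2° − (+20.562°)| = 35.638°.
Elevation = 90° − 35.638° = 54.4°.

54.4°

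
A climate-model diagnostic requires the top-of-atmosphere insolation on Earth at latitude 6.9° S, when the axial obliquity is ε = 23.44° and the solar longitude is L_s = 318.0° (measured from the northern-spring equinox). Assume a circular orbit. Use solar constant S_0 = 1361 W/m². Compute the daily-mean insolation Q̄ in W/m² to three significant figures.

Solar declination: sin δ = sin ε · sin L_s = sin 23.44° × sin 318.0° = -0.26617, so δ = -15.437°.
cos h₀ = −tan(-6.9°) tan(-15.437°) = -0.0334, h₀ = 1.6042 rad.
Bracket: h₀ sin ϕ sin δ + cos ϕ cos δ sin h₀ = 1.6042×-0.12014×-0.26617 + 0.99276×0.96393×0.99944 = 0.051299 + 0.956415 = 1.007714.
Q̄ = (S_0/π) × [bracket] = (1361/π) × 1.007714 = 436.6 W/m².

Q̄ ≈ 437 W/m²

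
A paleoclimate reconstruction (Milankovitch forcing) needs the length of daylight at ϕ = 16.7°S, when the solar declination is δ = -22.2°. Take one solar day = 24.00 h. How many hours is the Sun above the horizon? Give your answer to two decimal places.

cos h₀ = −tan ϕ · tan δ = −tan(-16.7°) × tan(-22.200°) = -0.1224, so h₀ = 1.6935 rad = 97.03°.
Daylight = 2h₀/(2π) × 24.00 h = (1.6935/π) × 24.00 = 12.94 h.

12.94 h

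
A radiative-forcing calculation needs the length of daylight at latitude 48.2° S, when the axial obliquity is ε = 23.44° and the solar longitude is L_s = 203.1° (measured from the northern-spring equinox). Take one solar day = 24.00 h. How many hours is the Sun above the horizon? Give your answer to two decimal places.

13.36 h

Solar declination: sin δ = sin ε · sin L_s = sin 23.44° × sin 203.1° = -0.15607, so δ = -8.979°.
cos h₀ = −tan ϕ · tan δ = −tan(-48.2°) × tan(-8.979°) = -0.1767, so h₀ = 1.7484 rad = 100.18°.
Daylight = 2h₀/(2π) × 24.00 h = (1.7484/π) × 24.00 = 13.36 h.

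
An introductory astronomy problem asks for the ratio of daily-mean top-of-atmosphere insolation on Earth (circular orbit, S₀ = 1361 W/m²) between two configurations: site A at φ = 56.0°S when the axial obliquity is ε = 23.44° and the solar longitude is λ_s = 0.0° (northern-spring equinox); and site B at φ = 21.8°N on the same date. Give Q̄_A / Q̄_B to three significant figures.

— Configuration A (φ=-56.0°):
Solar declination: sin δ = sin ε · sin λ_s = sin 23.44° × sin 0.0° = 0.00000, so δ = +0.000°.
cos H₀ = −tan(-56.0°) tan(+0.000°) = 0.0000, H₀ = 1.5708 rad.
Bracket: H₀ sin φ sin δ + cos φ cos δ sin H₀ = 1.5708×-0.82904×0.00000 + 0.55919×1.00000×1.00000 = -0.000000 + 0.559190 = 0.559190.
Q̄ = (S₀/π) × [bracket] = (1361/π) × 0.559190 = 242.25 W/m².
— Configuration B (φ=+21.8°):
cos H₀ = −tan(+21.8°) tan(+0.000°) = -0.0000, H₀ = 1.5708 rad.
Bracket: H₀ sin φ sin δ + cos φ cos δ sin H₀ = 1.5708×0.37137×0.00000 + 0.92849×1.00000×1.00000 = 0.000000 + 0.928490 = 0.928490.
Q̄ = (S₀/π) × [bracket] = (1361/π) × 0.928490 = 402.24 W/m².
Ratio Q̄_A / Q̄_B = 242.25 / 402.24 = 0.6023.

Q̄_A / Q̄_B ≈ 0.602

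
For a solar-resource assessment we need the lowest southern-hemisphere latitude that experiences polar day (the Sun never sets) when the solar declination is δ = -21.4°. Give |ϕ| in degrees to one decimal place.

Polar day requires cos h₀ = −tan ϕ tan δ ≤ −1, i.e. tan ϕ tan δ ≥ 1.
The boundary is |tan ϕ| · |tan δ| = 1, so |ϕ| = 90° − |δ| = 90° − 21.4° = 68.6° in the southern hemisphere.

|ϕ| = 68.6°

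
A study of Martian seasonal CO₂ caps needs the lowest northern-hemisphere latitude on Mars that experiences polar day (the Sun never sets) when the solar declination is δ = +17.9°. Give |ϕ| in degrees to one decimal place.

Polar day requires cos h₀ = −tan ϕ tan δ ≤ −1, i.e. tan ϕ tan δ ≥ 1.
The boundary is |tan ϕ| · |tan δ| = 1, so |ϕ| = 90° − |δ| = 90° − 17.9° = 72.1° in the northern hemisphere.

|ϕ| = 72.1°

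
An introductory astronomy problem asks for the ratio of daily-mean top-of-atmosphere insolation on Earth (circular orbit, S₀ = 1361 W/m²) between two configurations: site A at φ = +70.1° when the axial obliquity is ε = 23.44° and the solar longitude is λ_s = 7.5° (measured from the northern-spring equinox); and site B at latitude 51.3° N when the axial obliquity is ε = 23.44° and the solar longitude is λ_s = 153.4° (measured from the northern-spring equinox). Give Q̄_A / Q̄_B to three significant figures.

Q̄_A / Q̄_B ≈ 0.495

— Configuration A (φ=+70.1°):
Solar declination: sin δ = sin ε · sin λ_s = sin 23.44° × sin 7.5° = 0.05192, so δ = +2.976°.
cos H₀ = −tan(+70.1°) tan(+2.976°) = -0.1436, H₀ = 1.7149 rad.
Bracket: H₀ sin φ sin δ + cos φ cos δ sin H₀ = 1.7149×0.94029×0.05192 + 0.34038×0.99865×0.98963 = 0.083721 + 0.336396 = 0.420117.
Q̄ = (S₀/π) × [bracket] = (1361/π) × 0.420117 = 182.00 W/m².
— Configuration B (φ=+51.3°):
Solar declination: sin δ = sin ε · sin λ_s = sin 23.44° × sin 153.4° = 0.17811, so δ = +10.260°.
cos H₀ = −tan(+51.3°) tan(+10.260°) = -0.2259, H₀ = 1.7987 rad.
Bracket: H₀ sin φ sin δ + cos φ cos δ sin H₀ = 1.7987×0.78043×0.17811 + 0.62524×0.98401×0.97414 = 0.250024 + 0.599332 = 0.849356.
Q̄ = (S₀/π) × [bracket] = (1361/π) × 0.849356 = 367.96 W/m².
Ratio Q̄_A / Q̄_B = 182.00 / 367.96 = 0.4946.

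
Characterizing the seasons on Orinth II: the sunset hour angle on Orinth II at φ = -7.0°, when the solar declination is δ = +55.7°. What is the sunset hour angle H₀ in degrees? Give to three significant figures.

H₀ = 79.6°

cos H₀ = −tan φ · tan δ = −tan(-7.0°) × tan(+55.700°) = 0.1800, so H₀ = 1.3898 rad = 79.63°.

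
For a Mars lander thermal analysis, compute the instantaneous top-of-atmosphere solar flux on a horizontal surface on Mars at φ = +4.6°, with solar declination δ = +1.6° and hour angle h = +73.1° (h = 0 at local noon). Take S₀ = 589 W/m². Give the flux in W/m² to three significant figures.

172 W/m²

cos θ_z = sin φ sin δ + cos φ cos δ cos h = 0.002239 + 0.289653 = 0.291892.
Flux = S₀ · cos θ_z = 589 × 0.291892 = 171.9 W/m².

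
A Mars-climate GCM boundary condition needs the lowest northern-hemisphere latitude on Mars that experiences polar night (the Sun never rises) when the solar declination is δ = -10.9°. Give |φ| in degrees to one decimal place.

|φ| = 79.1°

Polar night requires cos H₀ = −tan φ tan δ ≥ 1, i.e. tan φ tan δ ≤ −1.
The boundary is |tan φ| · |tan δ| = 1, so |φ| = 90° − |δ| = 90° − 10.9° = 79.1° in the northern hemisphere.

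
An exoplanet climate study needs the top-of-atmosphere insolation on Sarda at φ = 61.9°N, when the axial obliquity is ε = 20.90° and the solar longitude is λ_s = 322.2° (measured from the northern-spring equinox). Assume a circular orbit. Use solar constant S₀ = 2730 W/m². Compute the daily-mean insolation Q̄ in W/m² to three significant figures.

Solar declination: sin δ = sin ε · sin λ_s = sin 20.90° × sin 322.2° = -0.21865, so δ = -12.630°.
cos H₀ = −tan(+61.9°) tan(-12.630°) = 0.4196, H₀ = 1.1377 rad.
Bracket: H₀ sin φ sin δ + cos φ cos δ sin H₀ = 1.1377×0.88213×-0.21865 + 0.47101×0.97580×0.90769 = -0.219437 + 0.417185 = 0.197748.
Q̄ = (S₀/π) × [bracket] = (2730/π) × 0.197748 = 171.8 W/m².

Q̄ ≈ 172 W/m²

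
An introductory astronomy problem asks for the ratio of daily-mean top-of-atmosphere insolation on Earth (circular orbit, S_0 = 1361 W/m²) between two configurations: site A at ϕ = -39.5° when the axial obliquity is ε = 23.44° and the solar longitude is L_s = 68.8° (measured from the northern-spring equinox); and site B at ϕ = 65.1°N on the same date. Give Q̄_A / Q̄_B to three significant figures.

— Configuration A (ϕ=-39.5°):
Solar declination: sin δ = sin ε · sin L_s = sin 23.44° × sin 68.8° = 0.37087, so δ = +21.769°.
cos h₀ = −tan(-39.5°) tan(+21.769°) = 0.3292, h₀ = 1.2353 rad.
Bracket: h₀ sin ϕ sin δ + cos ϕ cos δ sin h₀ = 1.2353×-0.63608×0.37087 + 0.77162×0.92869×0.94426 = -0.291411 + 0.676653 = 0.385242.
Q̄ = (S_0/π) × [bracket] = (1361/π) × 0.385242 = 166.89 W/m².
— Configuration B (ϕ=+65.1°):
cos h₀ = −tan(+65.1°) tan(+21.769°) = -0.8603, h₀ = 2.6067 rad.
Bracket: h₀ sin ϕ sin δ + cos ϕ cos δ sin h₀ = 2.6067×0.90704×0.37087 + 0.42104×0.92869×0.50976 = 0.876878 + 0.199324 = 1.076202.
Q̄ = (S_0/π) × [bracket] = (1361/π) × 1.076202 = 466.23 W/m².
Ratio Q̄_A / Q̄_B = 166.89 / 466.23 = 0.3580.

Q̄_A / Q̄_B ≈ 0.358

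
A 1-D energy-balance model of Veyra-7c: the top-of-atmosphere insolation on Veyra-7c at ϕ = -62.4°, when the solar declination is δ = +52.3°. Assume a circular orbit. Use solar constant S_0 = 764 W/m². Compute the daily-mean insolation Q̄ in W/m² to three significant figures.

Q̄ ≈ 0.00 W/m²

cos h₀ = −tan(-62.4°) tan(+52.300°) = 2.4749 ≥ 1 ⇒ polar night, h₀ = 0 and Q̄ = 0.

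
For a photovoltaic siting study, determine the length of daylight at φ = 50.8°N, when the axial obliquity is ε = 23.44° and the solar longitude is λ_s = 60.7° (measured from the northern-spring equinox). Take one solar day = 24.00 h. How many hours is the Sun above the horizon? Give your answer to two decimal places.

15.60 h

Solar declination: sin δ = sin ε · sin λ_s = sin 23.44° × sin 60.7° = 0.34690, so δ = +20.298°.
cos H₀ = −tan φ · tan δ = −tan(+50.8°) × tan(+20.298°) = -0.4535, so H₀ = 2.0415 rad = 116.97°.
Daylight = 2H₀/(2π) × 24.00 h = (2.0415/π) × 24.00 = 15.60 h.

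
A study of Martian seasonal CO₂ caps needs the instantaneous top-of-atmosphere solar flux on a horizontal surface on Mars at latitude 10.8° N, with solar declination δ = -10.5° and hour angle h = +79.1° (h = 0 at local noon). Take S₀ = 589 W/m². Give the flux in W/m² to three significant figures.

87.5 W/m²

cos θ_z = sin φ sin δ + cos φ cos δ cos h = -0.034148 + 0.182636 = 0.148488.
Flux = S₀ · cos θ_z = 589 × 0.148488 = 87.46 W/m².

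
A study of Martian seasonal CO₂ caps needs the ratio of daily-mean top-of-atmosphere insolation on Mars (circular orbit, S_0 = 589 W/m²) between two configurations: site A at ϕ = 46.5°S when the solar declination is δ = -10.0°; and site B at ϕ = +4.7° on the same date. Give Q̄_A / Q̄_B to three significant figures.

Q̄_A / Q̄_B ≈ 0.925

— Configuration A (ϕ=-46.5°):
cos h₀ = −tan(-46.5°) tan(-10.000°) = -0.1858, h₀ = 1.7577 rad.
Bracket: h₀ sin ϕ sin δ + cos ϕ cos δ sin h₀ = 1.7577×-0.72537×-0.17365 + 0.68835×0.98481×0.98259 = 0.221401 + 0.666092 = 0.887493.
Q̄ = (S_0/π) × [bracket] = (589/π) × 0.887493 = 166.39 W/m².
— Configuration B (ϕ=+4.7°):
cos h₀ = −tan(+4.7°) tan(-10.000°) = 0.0145, h₀ = 1.5563 rad.
Bracket: h₀ sin ϕ sin δ + cos ϕ cos δ sin h₀ = 1.5563×0.08194×-0.17365 + 0.99664×0.98481×0.99989 = -0.022144 + 0.981393 = 0.959249.
Q̄ = (S_0/π) × [bracket] = (589/π) × 0.959249 = 179.84 W/m².
Ratio Q̄_A / Q̄_B = 166.39 / 179.84 = 0.9252.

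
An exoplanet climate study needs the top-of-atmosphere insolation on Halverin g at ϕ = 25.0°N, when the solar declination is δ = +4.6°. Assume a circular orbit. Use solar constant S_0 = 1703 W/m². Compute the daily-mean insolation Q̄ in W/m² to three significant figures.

Q̄ ≈ 519 W/m²

cos h₀ = −tan(+25.0°) tan(+4.600°) = -0.0375, h₀ = 1.6083 rad.
Bracket: h₀ sin ϕ sin δ + cos ϕ cos δ sin h₀ = 1.6083×0.42262×0.08020 + 0.90631×0.99678×0.99930 = 0.054512 + 0.902759 = 0.957271.
Q̄ = (S_0/π) × [bracket] = (1703/π) × 0.957271 = 518.9 W/m².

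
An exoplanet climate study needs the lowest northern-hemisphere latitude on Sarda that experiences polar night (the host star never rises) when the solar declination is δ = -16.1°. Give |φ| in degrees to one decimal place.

|φ| = 73.9°

Polar night requires cos H₀ = −tan φ tan δ ≥ 1, i.e. tan φ tan δ ≤ −1.
The boundary is |tan φ| · |tan δ| = 1, so |φ| = 90° − |δ| = 90° − 16.1° = 73.9° in the northern hemisphere.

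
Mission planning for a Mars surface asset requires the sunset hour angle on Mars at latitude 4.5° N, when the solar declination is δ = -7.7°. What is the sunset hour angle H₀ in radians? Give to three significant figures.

H₀ = 1.56 rad

cos H₀ = −tan φ · tan δ = −tan(+4.5°) × tan(-7.700°) = 0.0106, so H₀ = 1.5602 rad = 89.39°.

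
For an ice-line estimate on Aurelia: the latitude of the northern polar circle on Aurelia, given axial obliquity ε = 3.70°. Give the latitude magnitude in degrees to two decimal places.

The polar circle is the lowest latitude that experiences at least one full rotation of continuous daylight at the northern-summer solstice; it lies at |φ| = 90° − ε = 90° − 3.70° = 86.30°.

86.30°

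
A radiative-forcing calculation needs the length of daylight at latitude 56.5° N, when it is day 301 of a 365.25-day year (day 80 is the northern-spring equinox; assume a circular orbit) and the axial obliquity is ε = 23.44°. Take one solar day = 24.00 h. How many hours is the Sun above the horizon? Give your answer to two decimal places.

9.02 h

Solar longitude: L_s = 360° × (301 − 80)/365.25 = 217.823°.
sin δ = sin 23.44° × sin 217.823° = -0.24394, so δ = -14.119°.
cos h₀ = −tan ϕ · tan δ = −tan(+56.5°) × tan(-14.119°) = 0.3800, so h₀ = 1.1810 rad = 67.66°.
Daylight = 2h₀/(2π) × 24.00 h = (1.1810/π) × 24.00 = 9.02 h.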